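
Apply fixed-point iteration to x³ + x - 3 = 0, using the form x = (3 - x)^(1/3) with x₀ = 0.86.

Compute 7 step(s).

Equation: x³ + x - 3 = 0
Fixed-point form: x = (3 - x)^(1/3)
x₀ = 0.86

x_1 = g(0.860000) = 1.288659
x_2 = g(1.288659) = 1.196131
x_3 = g(1.196131) = 1.217311
x_4 = g(1.217311) = 1.212528
x_5 = g(1.212528) = 1.213612
x_6 = g(1.213612) = 1.213366
x_7 = g(1.213366) = 1.213422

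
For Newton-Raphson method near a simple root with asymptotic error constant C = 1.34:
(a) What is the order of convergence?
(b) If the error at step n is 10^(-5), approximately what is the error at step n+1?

(a) Newton-Raphson has quadratic (order 2) convergence near simple roots.
    This means |e_{n+1}| ≈ C|e_n|².

(b) With |e_n| = 10^(-5) and C = 1.34:
    |e_{n+1}| ≈ 1.34 × (10^(-5))² = 1.34 × 10^(-10)

(a) 2 (quadratic); (b) |e_{n+1}| ≈ 1.340e-10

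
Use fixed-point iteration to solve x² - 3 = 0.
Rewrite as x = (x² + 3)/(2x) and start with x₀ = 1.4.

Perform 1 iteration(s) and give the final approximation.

Equation: x² - 3 = 0
Fixed-point form: x = (x² + 3)/(2x)
x₀ = 1.4

x_1 = g(1.400000) = 1.771429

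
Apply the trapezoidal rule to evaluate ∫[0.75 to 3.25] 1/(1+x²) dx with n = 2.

f(x) = 1/(1+x²)
a = 0.75, b = 3.25, n = 2
h = (b - a)/n = 1.250000

Trapezoidal rule: (h/2)[f(x₀) + 2f(x₁) + 2f(x₂) + ... + f(xₙ)]

x_0 = 0.7500, f(x_0) = 0.640000, coefficient = 1
x_1 = 2.0000, f(x_1) = 0.200000, coefficient = 2
x_2 = 3.2500, f(x_2) = 0.086486, coefficient = 1

I ≈ (1.250000/2) × 1.126486 = 0.704054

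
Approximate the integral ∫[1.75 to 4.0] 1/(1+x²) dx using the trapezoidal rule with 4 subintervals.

f(x) = 1/(1+x²)
a = 1.75, b = 4.0, n = 4
h = (b - a)/n = 0.562500

Trapezoidal rule: (h/2)[f(x₀) + 2f(x₁) + 2f(x₂) + ... + f(xₙ)]

x_0 = 1.7500, f(x_0) = 0.246154, coefficient = 1
x_1 = 2.3125, f(x_1) = 0.157538, coefficient = 2
x_2 = 2.8750, f(x_2) = 0.107926, coefficient = 2
x_3 = 3.4375, f(x_3) = 0.078025, coefficient = 2
x_4 = 4.0000, f(x_4) = 0.058824, coefficient = 1

I ≈ (0.562500/2) × 0.991956 = 0.278988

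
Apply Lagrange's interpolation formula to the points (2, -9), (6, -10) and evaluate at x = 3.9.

Lagrange interpolation formula:
P(x) = Σ yᵢ × Lᵢ(x)
where Lᵢ(x) = Π_{j≠i} (x - xⱼ)/(xᵢ - xⱼ)

L_0(3.9) = (3.9 - 6)/(2 - 6) = 0.525000
L_1(3.9) = (3.9 - 2)/(6 - 2) = 0.475000

P(3.9) = (-9)×L_0(3.9) + (-10)×L_1(3.9)
P(3.9) = -9.475000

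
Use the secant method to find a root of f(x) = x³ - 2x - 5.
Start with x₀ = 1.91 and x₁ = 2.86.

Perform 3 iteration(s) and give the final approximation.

f(x) = x³ - 2x - 5
x₀ = 1.91, x₁ = 2.86

Secant formula: x_{n+1} = x_n - f(x_n)(x_n - x_{n-1})/(f(x_n) - f(x_{n-1}))

Iteration 1:
  f(1.910000) = -1.852129
  f(2.860000) = 12.673656
  x_2 = 2.860000 - 12.673656×(2.860000 - 1.910000)/(12.673656 - (-1.852129))
       = 2.031131
Iteration 2:
  f(2.860000) = 12.673656
  f(2.031131) = -0.682845
  x_3 = 2.031131 - (-0.682845)×(2.031131 - 2.860000)/(-0.682845 - 12.673656)
       = 2.073507
Iteration 3:
  f(2.031131) = -0.682845
  f(2.073507) = -0.232118
  x_4 = 2.073507 - (-0.232118)×(2.073507 - 2.031131)/(-0.232118 - (-0.682845))
       = 2.095329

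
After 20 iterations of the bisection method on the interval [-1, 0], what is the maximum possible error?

Bisection error bound: |error| ≤ (b-a)/2^n
|error| ≤ (0 - (-1))/2^20 = 1/2^20
|error| ≤ 0.0000009537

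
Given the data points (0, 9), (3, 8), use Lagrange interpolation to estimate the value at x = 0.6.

Lagrange interpolation formula:
P(x) = Σ yᵢ × Lᵢ(x)
where Lᵢ(x) = Π_{j≠i} (x - xⱼ)/(xᵢ - xⱼ)

L_0(0.6) = (0.6 - 3)/(0 - 3) = 0.800000
L_1(0.6) = (0.6 - 0)/(3 - 0) = 0.200000

P(0.6) = 9×L_0(0.6) + 8×L_1(0.6)
P(0.6) = 8.800000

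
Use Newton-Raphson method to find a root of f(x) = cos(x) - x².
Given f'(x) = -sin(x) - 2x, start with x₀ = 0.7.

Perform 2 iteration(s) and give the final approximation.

f(x) = cos(x) - x²
f'(x) = -sin(x) - 2x
x₀ = 0.7

Newton-Raphson formula: x_{n+1} = x_n - f(x_n)/f'(x_n)

Iteration 1:
  f(0.700000) = 0.274842
  f'(0.700000) = -2.044218
  x_1 = 0.700000 - 0.274842/(-2.044218) = 0.834449
Iteration 2:
  f(0.834449) = -0.024718
  f'(0.834449) = -2.409823
  x_2 = 0.834449 - (-0.024718)/(-2.409823) = 0.824191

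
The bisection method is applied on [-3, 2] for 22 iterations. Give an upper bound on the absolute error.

Bisection error bound: |error| ≤ (b-a)/2^n
|error| ≤ (2 - (-3))/2^22 = 5/2^22
|error| ≤ 0.0000011921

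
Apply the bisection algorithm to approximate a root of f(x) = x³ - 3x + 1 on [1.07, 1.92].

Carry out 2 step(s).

f(x) = x³ - 3x + 1
Initial interval: [1.07, 1.92]

Iteration 1:
  c_1 = (1.070000 + 1.920000)/2 = 1.495000
  f(c_1) = f(1.495000) = -0.143638
  f(a) × f(c) ≥ 0, new interval: [1.495000, 1.920000]
Iteration 2:
  c_2 = (1.495000 + 1.920000)/2 = 1.707500
  f(c_2) = f(1.707500) = 0.855812
  f(a) × f(c) < 0, new interval: [1.495000, 1.707500]

After 2 iteration(s), the approximation is c_2 = 1.707500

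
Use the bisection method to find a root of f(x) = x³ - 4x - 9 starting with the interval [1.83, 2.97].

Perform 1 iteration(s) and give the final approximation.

f(x) = x³ - 4x - 9
Initial interval: [1.83, 2.97]

Iteration 1:
  c_1 = (1.830000 + 2.970000)/2 = 2.400000
  f(c_1) = f(2.400000) = -4.776000
  f(a) × f(c) ≥ 0, new interval: [2.400000, 2.970000]

After 1 iteration(s), the approximation is c_1 = 2.400000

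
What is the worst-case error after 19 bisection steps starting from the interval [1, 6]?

Bisection error bound: |error| ≤ (b-a)/2^n
|error| ≤ (6 - 1)/2^19 = 5/2^19
|error| ≤ 0.0000095367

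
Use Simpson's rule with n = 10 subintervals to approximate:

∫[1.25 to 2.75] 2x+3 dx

f(x) = 2x+3
a = 1.25, b = 2.75, n = 10
h = (b - a)/n = 0.150000

Simpson's rule: (h/3)[f(x₀) + 4f(x₁) + 2f(x₂) + ... + f(xₙ)]

x_0 = 1.2500, f(x_0) = 5.500000, coefficient = 1
x_1 = 1.4000, f(x_1) = 5.800000, coefficient = 4
x_2 = 1.5500, f(x_2) = 6.100000, coefficient = 2
x_3 = 1.7000, f(x_3) = 6.400000, coefficient = 4
x_4 = 1.8500, f(x_4) = 6.700000, coefficient = 2
x_5 = 2.0000, f(x_5) = 7.000000, coefficient = 4
x_6 = 2.1500, f(x_6) = 7.300000, coefficient = 2
x_7 = 2.3000, f(x_7) = 7.600000, coefficient = 4
x_8 = 2.4500, f(x_8) = 7.900000, coefficient = 2
x_9 = 2.6000, f(x_9) = 8.200000, coefficient = 4
x_10 = 2.7500, f(x_10) = 8.500000, coefficient = 1

I ≈ (0.150000/3) × 210.000000 = 10.500000
Exact value: 10.500000
Error: 0.000000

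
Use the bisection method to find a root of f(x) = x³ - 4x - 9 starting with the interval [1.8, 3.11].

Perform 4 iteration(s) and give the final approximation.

f(x) = x³ - 4x - 9
Initial interval: [1.8, 3.11]

Iteration 1:
  c_1 = (1.800000 + 3.110000)/2 = 2.455000
  f(c_1) = f(2.455000) = -4.023654
  f(a) × f(c) ≥ 0, new interval: [2.455000, 3.110000]
Iteration 2:
  c_2 = (2.455000 + 3.110000)/2 = 2.782500
  f(c_2) = f(2.782500) = 1.412967
  f(a) × f(c) < 0, new interval: [2.455000, 2.782500]
Iteration 3:
  c_3 = (2.455000 + 2.782500)/2 = 2.618750
  f(c_3) = f(2.618750) = -1.516001
  f(a) × f(c) ≥ 0, new interval: [2.618750, 2.782500]
Iteration 4:
  c_4 = (2.618750 + 2.782500)/2 = 2.700625
  f(c_4) = f(2.700625) = -0.105828
  f(a) × f(c) ≥ 0, new interval: [2.700625, 2.782500]

After 4 iteration(s), the approximation is c_4 = 2.700625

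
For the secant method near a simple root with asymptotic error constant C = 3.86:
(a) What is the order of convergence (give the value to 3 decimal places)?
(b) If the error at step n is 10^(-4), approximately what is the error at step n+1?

(a) Secant method has superlinear convergence with order φ = (1+√5)/2 ≈ 1.618.
    This means |e_{n+1}| ≈ C|e_n|^1.618.

(b) With |e_n| = 10^(-4) and C = 3.86:
    |e_{n+1}| ≈ 3.86 × (10^(-4))^1.618 = 3.86 × 10^(-6.47)

(a) ≈ 1.618 (golden ratio); (b) |e_{n+1}| ≈ 1.302e-06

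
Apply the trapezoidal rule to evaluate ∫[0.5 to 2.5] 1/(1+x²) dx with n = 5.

f(x) = 1/(1+x²)
a = 0.5, b = 2.5, n = 5
h = (b - a)/n = 0.400000

Trapezoidal rule: (h/2)[f(x₀) + 2f(x₁) + 2f(x₂) + ... + f(xₙ)]

x_0 = 0.5000, f(x_0) = 0.800000, coefficient = 1
x_1 = 0.9000, f(x_1) = 0.552486, coefficient = 2
x_2 = 1.3000, f(x_2) = 0.371747, coefficient = 2
x_3 = 1.7000, f(x_3) = 0.257069, coefficient = 2
x_4 = 2.1000, f(x_4) = 0.184843, coefficient = 2
x_5 = 2.5000, f(x_5) = 0.137931, coefficient = 1

I ≈ (0.400000/2) × 3.670222 = 0.734044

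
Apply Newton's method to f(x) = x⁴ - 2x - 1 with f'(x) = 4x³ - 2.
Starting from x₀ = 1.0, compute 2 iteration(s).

f(x) = x⁴ - 2x - 1
f'(x) = 4x³ - 2
x₀ = 1.0

Newton-Raphson formula: x_{n+1} = x_n - f(x_n)/f'(x_n)

Iteration 1:
  f(1.000000) = -2.000000
  f'(1.000000) = 2.000000
  x_1 = 1.000000 - (-2.000000)/2.000000 = 2.000000
Iteration 2:
  f(2.000000) = 11.000000
  f'(2.000000) = 30.000000
  x_2 = 2.000000 - 11.000000/30.000000 = 1.633333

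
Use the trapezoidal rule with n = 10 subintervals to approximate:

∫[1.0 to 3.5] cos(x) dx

f(x) = cos(x)
a = 1.0, b = 3.5, n = 10
h = (b - a)/n = 0.250000

Trapezoidal rule: (h/2)[f(x₀) + 2f(x₁) + 2f(x₂) + ... + f(xₙ)]

x_0 = 1.0000, f(x_0) = 0.540302, coefficient = 1
x_1 = 1.2500, f(x_1) = 0.315322, coefficient = 2
x_2 = 1.5000, f(x_2) = 0.070737, coefficient = 2
x_3 = 1.7500, f(x_3) = -0.178246, coefficient = 2
x_4 = 2.0000, f(x_4) = -0.416147, coefficient = 2
x_5 = 2.2500, f(x_5) = -0.628174, coefficient = 2
x_6 = 2.5000, f(x_6) = -0.801144, coefficient = 2
x_7 = 2.7500, f(x_7) = -0.924302, coefficient = 2
x_8 = 3.0000, f(x_8) = -0.989992, coefficient = 2
x_9 = 3.2500, f(x_9) = -0.994130, coefficient = 2
x_10 = 3.5000, f(x_10) = -0.936457, coefficient = 1

I ≈ (0.250000/2) × -9.488305 = -1.186038
Exact value: -1.192254
Error: 0.006216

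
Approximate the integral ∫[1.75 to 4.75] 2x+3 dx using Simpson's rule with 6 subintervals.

f(x) = 2x+3
a = 1.75, b = 4.75, n = 6
h = (b - a)/n = 0.500000

Simpson's rule: (h/3)[f(x₀) + 4f(x₁) + 2f(x₂) + ... + f(xₙ)]

x_0 = 1.7500, f(x_0) = 6.500000, coefficient = 1
x_1 = 2.2500, f(x_1) = 7.500000, coefficient = 4
x_2 = 2.7500, f(x_2) = 8.500000, coefficient = 2
x_3 = 3.2500, f(x_3) = 9.500000, coefficient = 4
x_4 = 3.7500, f(x_4) = 10.500000, coefficient = 2
x_5 = 4.2500, f(x_5) = 11.500000, coefficient = 4
x_6 = 4.7500, f(x_6) = 12.500000, coefficient = 1

I ≈ (0.500000/3) × 171.000000 = 28.500000
Exact value: 28.500000
Error: 0.000000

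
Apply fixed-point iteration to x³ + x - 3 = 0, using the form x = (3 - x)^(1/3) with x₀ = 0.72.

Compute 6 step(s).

Equation: x³ + x - 3 = 0
Fixed-point form: x = (3 - x)^(1/3)
x₀ = 0.72

x_1 = g(0.720000) = 1.316169
x_2 = g(1.316169) = 1.189687
x_3 = g(1.189687) = 1.218759
x_4 = g(1.218759) = 1.212200
x_5 = g(1.212200) = 1.213686
x_6 = g(1.213686) = 1.213350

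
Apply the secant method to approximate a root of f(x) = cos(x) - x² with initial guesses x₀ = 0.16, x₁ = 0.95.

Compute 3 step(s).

f(x) = cos(x) - x²
x₀ = 0.16, x₁ = 0.95

Secant formula: x_{n+1} = x_n - f(x_n)(x_n - x_{n-1})/(f(x_n) - f(x_{n-1}))

Iteration 1:
  f(0.160000) = 0.961627
  f(0.950000) = -0.320817
  x_2 = 0.950000 - (-0.320817)×(0.950000 - 0.160000)/(-0.320817 - 0.961627)
       = 0.752373
Iteration 2:
  f(0.950000) = -0.320817
  f(0.752373) = 0.164004
  x_3 = 0.752373 - 0.164004×(0.752373 - 0.950000)/(0.164004 - (-0.320817))
       = 0.819226
Iteration 3:
  f(0.752373) = 0.164004
  f(0.819226) = 0.011656
  x_4 = 0.819226 - 0.011656×(0.819226 - 0.752373)/(0.011656 - 0.164004)
       = 0.824341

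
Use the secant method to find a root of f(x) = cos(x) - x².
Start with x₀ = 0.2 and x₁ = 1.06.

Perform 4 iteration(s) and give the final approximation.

f(x) = cos(x) - x²
x₀ = 0.2, x₁ = 1.06

Secant formula: x_{n+1} = x_n - f(x_n)(x_n - x_{n-1})/(f(x_n) - f(x_{n-1}))

Iteration 1:
  f(0.200000) = 0.940067
  f(1.060000) = -0.634728
  x_2 = 1.060000 - (-0.634728)×(1.060000 - 0.200000)/(-0.634728 - 0.940067)
       = 0.713373
Iteration 2:
  f(1.060000) = -0.634728
  f(0.713373) = 0.247258
  x_3 = 0.713373 - 0.247258×(0.713373 - 1.060000)/(0.247258 - (-0.634728))
       = 0.810547
Iteration 3:
  f(0.713373) = 0.247258
  f(0.810547) = 0.032115
  x_4 = 0.810547 - 0.032115×(0.810547 - 0.713373)/(0.032115 - 0.247258)
       = 0.825053
Iteration 4:
  f(0.810547) = 0.032115
  f(0.825053) = -0.002194
  x_5 = 0.825053 - (-0.002194)×(0.825053 - 0.810547)/(-0.002194 - 0.032115)
       = 0.824125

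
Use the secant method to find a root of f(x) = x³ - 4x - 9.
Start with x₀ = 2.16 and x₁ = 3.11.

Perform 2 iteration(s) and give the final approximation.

f(x) = x³ - 4x - 9
x₀ = 2.16, x₁ = 3.11

Secant formula: x_{n+1} = x_n - f(x_n)(x_n - x_{n-1})/(f(x_n) - f(x_{n-1}))

Iteration 1:
  f(2.160000) = -7.562304
  f(3.110000) = 8.640231
  x_2 = 3.110000 - 8.640231×(3.110000 - 2.160000)/(8.640231 - (-7.562304))
       = 2.603399
Iteration 2:
  f(3.110000) = 8.640231
  f(2.603399) = -1.768573
  x_3 = 2.603399 - (-1.768573)×(2.603399 - 3.110000)/(-1.768573 - 8.640231)
       = 2.689476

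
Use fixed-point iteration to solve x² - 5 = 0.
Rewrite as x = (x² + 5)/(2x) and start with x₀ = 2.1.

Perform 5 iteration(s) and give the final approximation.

Equation: x² - 5 = 0
Fixed-point form: x = (x² + 5)/(2x)
x₀ = 2.1

x_1 = g(2.100000) = 2.240476
x_2 = g(2.240476) = 2.236072
x_3 = g(2.236072) = 2.236068
x_4 = g(2.236068) = 2.236068
x_5 = g(2.236068) = 2.236068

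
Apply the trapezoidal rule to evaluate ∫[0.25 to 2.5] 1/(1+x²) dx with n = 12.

f(x) = 1/(1+x²)
a = 0.25, b = 2.5, n = 12
h = (b - a)/n = 0.187500

Trapezoidal rule: (h/2)[f(x₀) + 2f(x₁) + 2f(x₂) + ... + f(xₙ)]

x_0 = 0.2500, f(x_0) = 0.941176, coefficient = 1
x_1 = 0.4375, f(x_1) = 0.839344, coefficient = 2
x_2 = 0.6250, f(x_2) = 0.719101, coefficient = 2
x_3 = 0.8125, f(x_3) = 0.602353, coefficient = 2
x_4 = 1.0000, f(x_4) = 0.500000, coefficient = 2
x_5 = 1.1875, f(x_5) = 0.414911, coefficient = 2
x_6 = 1.3750, f(x_6) = 0.345946, coefficient = 2
x_7 = 1.5625, f(x_7) = 0.290579, coefficient = 2
x_8 = 1.7500, f(x_8) = 0.246154, coefficient = 2
x_9 = 1.9375, f(x_9) = 0.210353, coefficient = 2
x_10 = 2.1250, f(x_10) = 0.181303, coefficient = 2
x_11 = 2.3125, f(x_11) = 0.157538, coefficient = 2
x_12 = 2.5000, f(x_12) = 0.137931, coefficient = 1

I ≈ (0.187500/2) × 10.094273 = 0.946338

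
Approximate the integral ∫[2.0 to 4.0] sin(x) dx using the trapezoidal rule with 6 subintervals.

f(x) = sin(x)
a = 2.0, b = 4.0, n = 6
h = (b - a)/n = 0.333333

Trapezoidal rule: (h/2)[f(x₀) + 2f(x₁) + 2f(x₂) + ... + f(xₙ)]

x_0 = 2.0000, f(x_0) = 0.909297, coefficient = 1
x_1 = 2.3333, f(x_1) = 0.723086, coefficient = 2
x_2 = 2.6667, f(x_2) = 0.457273, coefficient = 2
x_3 = 3.0000, f(x_3) = 0.141120, coefficient = 2
x_4 = 3.3333, f(x_4) = -0.190568, coefficient = 2
x_5 = 3.6667, f(x_5) = -0.501277, coefficient = 2
x_6 = 4.0000, f(x_6) = -0.756802, coefficient = 1

I ≈ (0.333333/2) × 1.411762 = 0.235294
Exact value: 0.237497
Error: 0.002203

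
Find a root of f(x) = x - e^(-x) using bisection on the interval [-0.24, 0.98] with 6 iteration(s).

f(x) = x - e^(-x)
Initial interval: [-0.24, 0.98]

Iteration 1:
  c_1 = (-0.240000 + 0.980000)/2 = 0.370000
  f(c_1) = f(0.370000) = -0.320734
  f(a) × f(c) ≥ 0, new interval: [0.370000, 0.980000]
Iteration 2:
  c_2 = (0.370000 + 0.980000)/2 = 0.675000
  f(c_2) = f(0.675000) = 0.165844
  f(a) × f(c) < 0, new interval: [0.370000, 0.675000]
Iteration 3:
  c_3 = (0.370000 + 0.675000)/2 = 0.522500
  f(c_3) = f(0.522500) = -0.070536
  f(a) × f(c) ≥ 0, new interval: [0.522500, 0.675000]
Iteration 4:
  c_4 = (0.522500 + 0.675000)/2 = 0.598750
  f(c_4) = f(0.598750) = 0.049252
  f(a) × f(c) < 0, new interval: [0.522500, 0.598750]
Iteration 5:
  c_5 = (0.522500 + 0.598750)/2 = 0.560625
  f(c_5) = f(0.560625) = -0.010227
  f(a) × f(c) ≥ 0, new interval: [0.560625, 0.598750]
Iteration 6:
  c_6 = (0.560625 + 0.598750)/2 = 0.579687
  f(c_6) = f(0.579687) = 0.019614
  f(a) × f(c) < 0, new interval: [0.560625, 0.579687]

After 6 iteration(s), the approximation is c_6 = 0.579687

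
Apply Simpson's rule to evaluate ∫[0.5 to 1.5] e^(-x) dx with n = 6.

f(x) = e^(-x)
a = 0.5, b = 1.5, n = 6
h = (b - a)/n = 0.166667

Simpson's rule: (h/3)[f(x₀) + 4f(x₁) + 2f(x₂) + ... + f(xₙ)]

x_0 = 0.5000, f(x_0) = 0.606531, coefficient = 1
x_1 = 0.6667, f(x_1) = 0.513417, coefficient = 4
x_2 = 0.8333, f(x_2) = 0.434598, coefficient = 2
x_3 = 1.0000, f(x_3) = 0.367879, coefficient = 4
x_4 = 1.1667, f(x_4) = 0.311403, coefficient = 2
x_5 = 1.3333, f(x_5) = 0.263597, coefficient = 4
x_6 = 1.5000, f(x_6) = 0.223130, coefficient = 1

I ≈ (0.166667/3) × 6.901238 = 0.383402
Exact value: 0.383400
Error: 0.000002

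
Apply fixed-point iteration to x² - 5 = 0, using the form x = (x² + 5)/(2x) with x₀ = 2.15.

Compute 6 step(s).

Equation: x² - 5 = 0
Fixed-point form: x = (x² + 5)/(2x)
x₀ = 2.15

x_1 = g(2.150000) = 2.237791
x_2 = g(2.237791) = 2.236069
x_3 = g(2.236069) = 2.236068
x_4 = g(2.236068) = 2.236068
x_5 = g(2.236068) = 2.236068
x_6 = g(2.236068) = 2.236068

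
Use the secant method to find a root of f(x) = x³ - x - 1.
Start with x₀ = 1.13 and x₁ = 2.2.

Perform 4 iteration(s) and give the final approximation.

f(x) = x³ - x - 1
x₀ = 1.13, x₁ = 2.2

Secant formula: x_{n+1} = x_n - f(x_n)(x_n - x_{n-1})/(f(x_n) - f(x_{n-1}))

Iteration 1:
  f(1.130000) = -0.687103
  f(2.200000) = 7.448000
  x_2 = 2.200000 - 7.448000×(2.200000 - 1.130000)/(7.448000 - (-0.687103))
       = 1.220374
Iteration 2:
  f(2.200000) = 7.448000
  f(1.220374) = -0.402856
  x_3 = 1.220374 - (-0.402856)×(1.220374 - 2.200000)/(-0.402856 - 7.448000)
       = 1.270642
Iteration 3:
  f(1.220374) = -0.402856
  f(1.270642) = -0.219151
  x_4 = 1.270642 - (-0.219151)×(1.270642 - 1.220374)/(-0.219151 - (-0.402856))
       = 1.330609
Iteration 4:
  f(1.270642) = -0.219151
  f(1.330609) = 0.025263
  x_5 = 1.330609 - 0.025263×(1.330609 - 1.270642)/(0.025263 - (-0.219151))
       = 1.324411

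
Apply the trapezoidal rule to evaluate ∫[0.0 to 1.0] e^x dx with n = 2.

f(x) = e^x
a = 0.0, b = 1.0, n = 2
h = (b - a)/n = 0.500000

Trapezoidal rule: (h/2)[f(x₀) + 2f(x₁) + 2f(x₂) + ... + f(xₙ)]

x_0 = 0.0000, f(x_0) = 1.000000, coefficient = 1
x_1 = 0.5000, f(x_1) = 1.648721, coefficient = 2
x_2 = 1.0000, f(x_2) = 2.718282, coefficient = 1

I ≈ (0.500000/2) × 7.015724 = 1.753931
Exact value: 1.718282
Error: 0.035649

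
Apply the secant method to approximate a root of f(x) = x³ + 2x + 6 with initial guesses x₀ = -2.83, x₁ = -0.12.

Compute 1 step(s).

f(x) = x³ + 2x + 6
x₀ = -2.83, x₁ = -0.12

Secant formula: x_{n+1} = x_n - f(x_n)(x_n - x_{n-1})/(f(x_n) - f(x_{n-1}))

Iteration 1:
  f(-2.830000) = -22.325187
  f(-0.120000) = 5.758272
  x_2 = -0.120000 - 5.758272×(-0.120000 - (-2.830000))/(5.758272 - (-22.325187))
       = -0.675662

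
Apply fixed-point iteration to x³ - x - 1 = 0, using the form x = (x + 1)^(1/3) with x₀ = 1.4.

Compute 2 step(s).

Equation: x³ - x - 1 = 0
Fixed-point form: x = (x + 1)^(1/3)
x₀ = 1.4

x_1 = g(1.400000) = 1.338866
x_2 = g(1.338866) = 1.327400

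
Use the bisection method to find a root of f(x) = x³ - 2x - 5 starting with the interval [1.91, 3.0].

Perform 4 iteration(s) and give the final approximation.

f(x) = x³ - 2x - 5
Initial interval: [1.91, 3.0]

Iteration 1:
  c_1 = (1.910000 + 3.000000)/2 = 2.455000
  f(c_1) = f(2.455000) = 4.886346
  f(a) × f(c) < 0, new interval: [1.910000, 2.455000]
Iteration 2:
  c_2 = (1.910000 + 2.455000)/2 = 2.182500
  f(c_2) = f(2.182500) = 1.030916
  f(a) × f(c) < 0, new interval: [1.910000, 2.182500]
Iteration 3:
  c_3 = (1.910000 + 2.182500)/2 = 2.046250
  f(c_3) = f(2.046250) = -0.524567
  f(a) × f(c) ≥ 0, new interval: [2.046250, 2.182500]
Iteration 4:
  c_4 = (2.046250 + 2.182500)/2 = 2.114375
  f(c_4) = f(2.114375) = 0.223736
  f(a) × f(c) < 0, new interval: [2.046250, 2.114375]

After 4 iteration(s), the approximation is c_4 = 2.114375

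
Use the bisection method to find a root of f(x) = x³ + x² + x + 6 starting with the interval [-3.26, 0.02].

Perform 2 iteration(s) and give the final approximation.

f(x) = x³ + x² + x + 6
Initial interval: [-3.26, 0.02]

Iteration 1:
  c_1 = (-3.260000 + 0.020000)/2 = -1.620000
  f(c_1) = f(-1.620000) = 2.752872
  f(a) × f(c) < 0, new interval: [-3.260000, -1.620000]
Iteration 2:
  c_2 = (-3.260000 + (-1.620000))/2 = -2.440000
  f(c_2) = f(-2.440000) = -5.013184
  f(a) × f(c) ≥ 0, new interval: [-2.440000, -1.620000]

After 2 iteration(s), the approximation is c_2 = -2.440000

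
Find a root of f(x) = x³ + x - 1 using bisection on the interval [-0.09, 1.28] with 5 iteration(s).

f(x) = x³ + x - 1
Initial interval: [-0.09, 1.28]

Iteration 1:
  c_1 = (-0.090000 + 1.280000)/2 = 0.595000
  f(c_1) = f(0.595000) = -0.194355
  f(a) × f(c) ≥ 0, new interval: [0.595000, 1.280000]
Iteration 2:
  c_2 = (0.595000 + 1.280000)/2 = 0.937500
  f(c_2) = f(0.937500) = 0.761475
  f(a) × f(c) < 0, new interval: [0.595000, 0.937500]
Iteration 3:
  c_3 = (0.595000 + 0.937500)/2 = 0.766250
  f(c_3) = f(0.766250) = 0.216145
  f(a) × f(c) < 0, new interval: [0.595000, 0.766250]
Iteration 4:
  c_4 = (0.595000 + 0.766250)/2 = 0.680625
  f(c_4) = f(0.680625) = -0.004075
  f(a) × f(c) ≥ 0, new interval: [0.680625, 0.766250]
Iteration 5:
  c_5 = (0.680625 + 0.766250)/2 = 0.723437
  f(c_5) = f(0.723437) = 0.102057
  f(a) × f(c) < 0, new interval: [0.680625, 0.723437]

After 5 iteration(s), the approximation is c_5 = 0.723437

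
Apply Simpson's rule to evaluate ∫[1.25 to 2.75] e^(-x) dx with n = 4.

f(x) = e^(-x)
a = 1.25, b = 2.75, n = 4
h = (b - a)/n = 0.375000

Simpson's rule: (h/3)[f(x₀) + 4f(x₁) + 2f(x₂) + ... + f(xₙ)]

x_0 = 1.2500, f(x_0) = 0.286505, coefficient = 1
x_1 = 1.6250, f(x_1) = 0.196912, coefficient = 4
x_2 = 2.0000, f(x_2) = 0.135335, coefficient = 2
x_3 = 2.3750, f(x_3) = 0.093014, coefficient = 4
x_4 = 2.7500, f(x_4) = 0.063928, coefficient = 1

I ≈ (0.375000/3) × 1.780808 = 0.222601
Exact value: 0.222577
Error: 0.000024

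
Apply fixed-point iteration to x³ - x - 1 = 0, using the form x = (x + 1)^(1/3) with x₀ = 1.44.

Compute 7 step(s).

Equation: x³ - x - 1 = 0
Fixed-point form: x = (x + 1)^(1/3)
x₀ = 1.44

x_1 = g(1.440000) = 1.346263
x_2 = g(1.346263) = 1.328798
x_3 = g(1.328798) = 1.325492
x_4 = g(1.325492) = 1.324865
x_5 = g(1.324865) = 1.324746
x_6 = g(1.324746) = 1.324723
x_7 = g(1.324723) = 1.324719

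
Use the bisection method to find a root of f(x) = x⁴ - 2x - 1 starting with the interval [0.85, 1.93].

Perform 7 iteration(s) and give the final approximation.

f(x) = x⁴ - 2x - 1
Initial interval: [0.85, 1.93]

Iteration 1:
  c_1 = (0.850000 + 1.930000)/2 = 1.390000
  f(c_1) = f(1.390000) = -0.046990
  f(a) × f(c) ≥ 0, new interval: [1.390000, 1.930000]
Iteration 2:
  c_2 = (1.390000 + 1.930000)/2 = 1.660000
  f(c_2) = f(1.660000) = 3.273331
  f(a) × f(c) < 0, new interval: [1.390000, 1.660000]
Iteration 3:
  c_3 = (1.390000 + 1.660000)/2 = 1.525000
  f(c_3) = f(1.525000) = 1.358532
  f(a) × f(c) < 0, new interval: [1.390000, 1.525000]
Iteration 4:
  c_4 = (1.390000 + 1.525000)/2 = 1.457500
  f(c_4) = f(1.457500) = 0.597677
  f(a) × f(c) < 0, new interval: [1.390000, 1.457500]
Iteration 5:
  c_5 = (1.390000 + 1.457500)/2 = 1.423750
  f(c_5) = f(1.423750) = 0.261489
  f(a) × f(c) < 0, new interval: [1.390000, 1.423750]
Iteration 6:
  c_6 = (1.390000 + 1.423750)/2 = 1.406875
  f(c_6) = f(1.406875) = 0.103868
  f(a) × f(c) < 0, new interval: [1.390000, 1.406875]
Iteration 7:
  c_7 = (1.390000 + 1.406875)/2 = 1.398438
  f(c_7) = f(1.398438) = 0.027604
  f(a) × f(c) < 0, new interval: [1.390000, 1.398438]

After 7 iteration(s), the approximation is c_7 = 1.398438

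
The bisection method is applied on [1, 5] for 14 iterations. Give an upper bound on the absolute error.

Bisection error bound: |error| ≤ (b-a)/2^n
|error| ≤ (5 - 1)/2^14 = 4/2^14
|error| ≤ 0.0002441406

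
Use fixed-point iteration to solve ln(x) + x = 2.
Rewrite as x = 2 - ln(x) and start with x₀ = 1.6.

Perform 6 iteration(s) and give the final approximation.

Equation: ln(x) + x = 2
Fixed-point form: x = 2 - ln(x)
x₀ = 1.6

x_1 = g(1.600000) = 1.529996
x_2 = g(1.529996) = 1.574735
x_3 = g(1.574735) = 1.545913
x_4 = g(1.545913) = 1.564385
x_5 = g(1.564385) = 1.552507
x_6 = g(1.552507) = 1.560129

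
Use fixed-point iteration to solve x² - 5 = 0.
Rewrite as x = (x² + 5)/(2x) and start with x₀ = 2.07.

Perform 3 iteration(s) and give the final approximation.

Equation: x² - 5 = 0
Fixed-point form: x = (x² + 5)/(2x)
x₀ = 2.07

x_1 = g(2.070000) = 2.242729
x_2 = g(2.242729) = 2.236078
x_3 = g(2.236078) = 2.236068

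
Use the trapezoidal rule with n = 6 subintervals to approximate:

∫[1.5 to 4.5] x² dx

f(x) = x²
a = 1.5, b = 4.5, n = 6
h = (b - a)/n = 0.500000

Trapezoidal rule: (h/2)[f(x₀) + 2f(x₁) + 2f(x₂) + ... + f(xₙ)]

x_0 = 1.5000, f(x_0) = 2.250000, coefficient = 1
x_1 = 2.0000, f(x_1) = 4.000000, coefficient = 2
x_2 = 2.5000, f(x_2) = 6.250000, coefficient = 2
x_3 = 3.0000, f(x_3) = 9.000000, coefficient = 2
x_4 = 3.5000, f(x_4) = 12.250000, coefficient = 2
x_5 = 4.0000, f(x_5) = 16.000000, coefficient = 2
x_6 = 4.5000, f(x_6) = 20.250000, coefficient = 1

I ≈ (0.500000/2) × 117.500000 = 29.375000
Exact value: 29.250000
Error: 0.125000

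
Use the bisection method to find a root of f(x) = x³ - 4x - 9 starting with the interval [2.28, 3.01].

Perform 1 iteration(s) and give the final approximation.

f(x) = x³ - 4x - 9
Initial interval: [2.28, 3.01]

Iteration 1:
  c_1 = (2.280000 + 3.010000)/2 = 2.645000
  f(c_1) = f(2.645000) = -1.075514
  f(a) × f(c) ≥ 0, new interval: [2.645000, 3.010000]

After 1 iteration(s), the approximation is c_1 = 2.645000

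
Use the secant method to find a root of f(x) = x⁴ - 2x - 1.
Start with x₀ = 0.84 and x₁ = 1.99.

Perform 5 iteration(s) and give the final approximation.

f(x) = x⁴ - 2x - 1
x₀ = 0.84, x₁ = 1.99

Secant formula: x_{n+1} = x_n - f(x_n)(x_n - x_{n-1})/(f(x_n) - f(x_{n-1}))

Iteration 1:
  f(0.840000) = -2.182129
  f(1.990000) = 10.702392
  x_2 = 1.990000 - 10.702392×(1.990000 - 0.840000)/(10.702392 - (-2.182129))
       = 1.034765
Iteration 2:
  f(1.990000) = 10.702392
  f(1.034765) = -1.923050
  x_3 = 1.034765 - (-1.923050)×(1.034765 - 1.990000)/(-1.923050 - 10.702392)
       = 1.180262
Iteration 3:
  f(1.034765) = -1.923050
  f(1.180262) = -1.420025
  x_4 = 1.180262 - (-1.420025)×(1.180262 - 1.034765)/(-1.420025 - (-1.923050))
       = 1.590996
Iteration 4:
  f(1.180262) = -1.420025
  f(1.590996) = 2.225330
  x_5 = 1.590996 - 2.225330×(1.590996 - 1.180262)/(2.225330 - (-1.420025))
       = 1.340261
Iteration 5:
  f(1.590996) = 2.225330
  f(1.340261) = -0.453832
  x_6 = 1.340261 - (-0.453832)×(1.340261 - 1.590996)/(-0.453832 - 2.225330)
       = 1.382734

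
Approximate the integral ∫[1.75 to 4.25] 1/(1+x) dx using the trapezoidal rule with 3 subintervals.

f(x) = 1/(1+x)
a = 1.75, b = 4.25, n = 3
h = (b - a)/n = 0.833333

Trapezoidal rule: (h/2)[f(x₀) + 2f(x₁) + 2f(x₂) + ... + f(xₙ)]

x_0 = 1.7500, f(x_0) = 0.363636, coefficient = 1
x_1 = 2.5833, f(x_1) = 0.279070, coefficient = 2
x_2 = 3.4167, f(x_2) = 0.226415, coefficient = 2
x_3 = 4.2500, f(x_3) = 0.190476, coefficient = 1

I ≈ (0.833333/2) × 1.565082 = 0.652118
Exact value: 0.646627
Error: 0.005490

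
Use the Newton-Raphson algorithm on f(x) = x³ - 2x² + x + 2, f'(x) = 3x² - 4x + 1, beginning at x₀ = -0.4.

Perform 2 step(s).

f(x) = x³ - 2x² + x + 2
f'(x) = 3x² - 4x + 1
x₀ = -0.4

Newton-Raphson formula: x_{n+1} = x_n - f(x_n)/f'(x_n)

Iteration 1:
  f(-0.400000) = 1.216000
  f'(-0.400000) = 3.080000
  x_1 = -0.400000 - 1.216000/3.080000 = -0.794805
Iteration 2:
  f(-0.794805) = -0.560326
  f'(-0.794805) = 6.074367
  x_2 = -0.794805 - (-0.560326)/6.074367 = -0.702561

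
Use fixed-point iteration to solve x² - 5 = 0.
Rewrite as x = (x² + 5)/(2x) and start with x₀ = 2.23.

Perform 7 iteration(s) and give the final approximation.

Equation: x² - 5 = 0
Fixed-point form: x = (x² + 5)/(2x)
x₀ = 2.23

x_1 = g(2.230000) = 2.236076
x_2 = g(2.236076) = 2.236068
x_3 = g(2.236068) = 2.236068
x_4 = g(2.236068) = 2.236068
x_5 = g(2.236068) = 2.236068
x_6 = g(2.236068) = 2.236068
x_7 = g(2.236068) = 2.236068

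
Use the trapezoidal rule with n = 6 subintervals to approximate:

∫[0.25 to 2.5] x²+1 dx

f(x) = x²+1
a = 0.25, b = 2.5, n = 6
h = (b - a)/n = 0.375000

Trapezoidal rule: (h/2)[f(x₀) + 2f(x₁) + 2f(x₂) + ... + f(xₙ)]

x_0 = 0.2500, f(x_0) = 1.062500, coefficient = 1
x_1 = 0.6250, f(x_1) = 1.390625, coefficient = 2
x_2 = 1.0000, f(x_2) = 2.000000, coefficient = 2
x_3 = 1.3750, f(x_3) = 2.890625, coefficient = 2
x_4 = 1.7500, f(x_4) = 4.062500, coefficient = 2
x_5 = 2.1250, f(x_5) = 5.515625, coefficient = 2
x_6 = 2.5000, f(x_6) = 7.250000, coefficient = 1

I ≈ (0.375000/2) × 40.031250 = 7.505859
Exact value: 7.453125
Error: 0.052734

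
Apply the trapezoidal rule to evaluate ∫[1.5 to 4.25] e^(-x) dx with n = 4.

f(x) = e^(-x)
a = 1.5, b = 4.25, n = 4
h = (b - a)/n = 0.687500

Trapezoidal rule: (h/2)[f(x₀) + 2f(x₁) + 2f(x₂) + ... + f(xₙ)]

x_0 = 1.5000, f(x_0) = 0.223130, coefficient = 1
x_1 = 2.1875, f(x_1) = 0.112197, coefficient = 2
x_2 = 2.8750, f(x_2) = 0.056416, coefficient = 2
x_3 = 3.5625, f(x_3) = 0.028368, coefficient = 2
x_4 = 4.2500, f(x_4) = 0.014264, coefficient = 1

I ≈ (0.687500/2) × 0.631356 = 0.217029
Exact value: 0.208866
Error: 0.008163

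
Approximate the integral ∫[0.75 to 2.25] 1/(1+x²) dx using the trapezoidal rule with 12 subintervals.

f(x) = 1/(1+x²)
a = 0.75, b = 2.25, n = 12
h = (b - a)/n = 0.125000

Trapezoidal rule: (h/2)[f(x₀) + 2f(x₁) + 2f(x₂) + ... + f(xₙ)]

x_0 = 0.7500, f(x_0) = 0.640000, coefficient = 1
x_1 = 0.8750, f(x_1) = 0.566372, coefficient = 2
x_2 = 1.0000, f(x_2) = 0.500000, coefficient = 2
x_3 = 1.1250, f(x_3) = 0.441379, coefficient = 2
x_4 = 1.2500, f(x_4) = 0.390244, coefficient = 2
x_5 = 1.3750, f(x_5) = 0.345946, coefficient = 2
x_6 = 1.5000, f(x_6) = 0.307692, coefficient = 2
x_7 = 1.6250, f(x_7) = 0.274678, coefficient = 2
x_8 = 1.7500, f(x_8) = 0.246154, coefficient = 2
x_9 = 1.8750, f(x_9) = 0.221453, coefficient = 2
x_10 = 2.0000, f(x_10) = 0.200000, coefficient = 2
x_11 = 2.1250, f(x_11) = 0.181303, coefficient = 2
x_12 = 2.2500, f(x_12) = 0.164948, coefficient = 1

I ≈ (0.125000/2) × 8.155391 = 0.509712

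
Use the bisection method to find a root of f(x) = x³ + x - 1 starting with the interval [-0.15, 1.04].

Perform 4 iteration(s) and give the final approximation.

f(x) = x³ + x - 1
Initial interval: [-0.15, 1.04]

Iteration 1:
  c_1 = (-0.150000 + 1.040000)/2 = 0.445000
  f(c_1) = f(0.445000) = -0.466879
  f(a) × f(c) ≥ 0, new interval: [0.445000, 1.040000]
Iteration 2:
  c_2 = (0.445000 + 1.040000)/2 = 0.742500
  f(c_2) = f(0.742500) = 0.151845
  f(a) × f(c) < 0, new interval: [0.445000, 0.742500]
Iteration 3:
  c_3 = (0.445000 + 0.742500)/2 = 0.593750
  f(c_3) = f(0.593750) = -0.196930
  f(a) × f(c) ≥ 0, new interval: [0.593750, 0.742500]
Iteration 4:
  c_4 = (0.593750 + 0.742500)/2 = 0.668125
  f(c_4) = f(0.668125) = -0.033630
  f(a) × f(c) ≥ 0, new interval: [0.668125, 0.742500]

After 4 iteration(s), the approximation is c_4 = 0.668125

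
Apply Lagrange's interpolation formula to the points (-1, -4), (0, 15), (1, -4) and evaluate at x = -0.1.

Lagrange interpolation formula:
P(x) = Σ yᵢ × Lᵢ(x)
where Lᵢ(x) = Π_{j≠i} (x - xⱼ)/(xᵢ - xⱼ)

L_0(-0.1) = (-0.1 - 0)/(-1 - 0) × (-0.1 - 1)/(-1 - 1) = 0.055000
L_1(-0.1) = (-0.1 - (-1))/(0 - (-1)) × (-0.1 - 1)/(0 - 1) = 0.990000
L_2(-0.1) = (-0.1 - (-1))/(1 - (-1)) × (-0.1 - 0)/(1 - 0) = -0.045000

P(-0.1) = (-4)×L_0(-0.1) + 15×L_1(-0.1) + (-4)×L_2(-0.1)
P(-0.1) = 14.810000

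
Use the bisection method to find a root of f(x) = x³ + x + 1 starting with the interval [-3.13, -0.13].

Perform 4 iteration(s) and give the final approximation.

f(x) = x³ + x + 1
Initial interval: [-3.13, -0.13]

Iteration 1:
  c_1 = (-3.130000 + (-0.130000))/2 = -1.630000
  f(c_1) = f(-1.630000) = -4.960747
  f(a) × f(c) ≥ 0, new interval: [-1.630000, -0.130000]
Iteration 2:
  c_2 = (-1.630000 + (-0.130000))/2 = -0.880000
  f(c_2) = f(-0.880000) = -0.561472
  f(a) × f(c) ≥ 0, new interval: [-0.880000, -0.130000]
Iteration 3:
  c_3 = (-0.880000 + (-0.130000))/2 = -0.505000
  f(c_3) = f(-0.505000) = 0.366212
  f(a) × f(c) < 0, new interval: [-0.880000, -0.505000]
Iteration 4:
  c_4 = (-0.880000 + (-0.505000))/2 = -0.692500
  f(c_4) = f(-0.692500) = -0.024593
  f(a) × f(c) ≥ 0, new interval: [-0.692500, -0.505000]

After 4 iteration(s), the approximation is c_4 = -0.692500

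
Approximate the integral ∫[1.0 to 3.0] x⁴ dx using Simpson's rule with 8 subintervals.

f(x) = x⁴
a = 1.0, b = 3.0, n = 8
h = (b - a)/n = 0.250000

Simpson's rule: (h/3)[f(x₀) + 4f(x₁) + 2f(x₂) + ... + f(xₙ)]

x_0 = 1.0000, f(x_0) = 1.000000, coefficient = 1
x_1 = 1.2500, f(x_1) = 2.441406, coefficient = 4
x_2 = 1.5000, f(x_2) = 5.062500, coefficient = 2
x_3 = 1.7500, f(x_3) = 9.378906, coefficient = 4
x_4 = 2.0000, f(x_4) = 16.000000, coefficient = 2
x_5 = 2.2500, f(x_5) = 25.628906, coefficient = 4
x_6 = 2.5000, f(x_6) = 39.062500, coefficient = 2
x_7 = 2.7500, f(x_7) = 57.191406, coefficient = 4
x_8 = 3.0000, f(x_8) = 81.000000, coefficient = 1

I ≈ (0.250000/3) × 580.812500 = 48.401042
Exact value: 48.400000
Error: 0.001042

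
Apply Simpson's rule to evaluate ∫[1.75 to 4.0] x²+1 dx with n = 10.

f(x) = x²+1
a = 1.75, b = 4.0, n = 10
h = (b - a)/n = 0.225000

Simpson's rule: (h/3)[f(x₀) + 4f(x₁) + 2f(x₂) + ... + f(xₙ)]

x_0 = 1.7500, f(x_0) = 4.062500, coefficient = 1
x_1 = 1.9750, f(x_1) = 4.900625, coefficient = 4
x_2 = 2.2000, f(x_2) = 5.840000, coefficient = 2
x_3 = 2.4250, f(x_3) = 6.880625, coefficient = 4
x_4 = 2.6500, f(x_4) = 8.022500, coefficient = 2
x_5 = 2.8750, f(x_5) = 9.265625, coefficient = 4
x_6 = 3.1000, f(x_6) = 10.610000, coefficient = 2
x_7 = 3.3250, f(x_7) = 12.055625, coefficient = 4
x_8 = 3.5500, f(x_8) = 13.602500, coefficient = 2
x_9 = 3.7750, f(x_9) = 15.250625, coefficient = 4
x_10 = 4.0000, f(x_10) = 17.000000, coefficient = 1

I ≈ (0.225000/3) × 290.625000 = 21.796875
Exact value: 21.796875
Error: 0.000000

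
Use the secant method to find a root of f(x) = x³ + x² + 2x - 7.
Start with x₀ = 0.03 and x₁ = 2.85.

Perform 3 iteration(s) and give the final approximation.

f(x) = x³ + x² + 2x - 7
x₀ = 0.03, x₁ = 2.85

Secant formula: x_{n+1} = x_n - f(x_n)(x_n - x_{n-1})/(f(x_n) - f(x_{n-1}))

Iteration 1:
  f(0.030000) = -6.939073
  f(2.850000) = 29.971625
  x_2 = 2.850000 - 29.971625×(2.850000 - 0.030000)/(29.971625 - (-6.939073))
       = 0.560149
Iteration 2:
  f(2.850000) = 29.971625
  f(0.560149) = -5.390177
  x_3 = 0.560149 - (-5.390177)×(0.560149 - 2.850000)/(-5.390177 - 29.971625)
       = 0.909190
Iteration 3:
  f(0.560149) = -5.390177
  f(0.909190) = -3.603434
  x_4 = 0.909190 - (-3.603434)×(0.909190 - 0.560149)/(-3.603434 - (-5.390177))
       = 1.613121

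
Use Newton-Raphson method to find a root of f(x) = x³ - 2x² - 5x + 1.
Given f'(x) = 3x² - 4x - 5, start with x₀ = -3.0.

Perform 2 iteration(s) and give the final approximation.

f(x) = x³ - 2x² - 5x + 1
f'(x) = 3x² - 4x - 5
x₀ = -3.0

Newton-Raphson formula: x_{n+1} = x_n - f(x_n)/f'(x_n)

Iteration 1:
  f(-3.000000) = -29.000000
  f'(-3.000000) = 34.000000
  x_1 = -3.000000 - (-29.000000)/34.000000 = -2.147059
Iteration 2:
  f(-2.147059) = -7.382073
  f'(-2.147059) = 17.417820
  x_2 = -2.147059 - (-7.382073)/17.417820 = -1.723236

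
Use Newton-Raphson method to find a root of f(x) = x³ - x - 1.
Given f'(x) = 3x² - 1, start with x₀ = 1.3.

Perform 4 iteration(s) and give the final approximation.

f(x) = x³ - x - 1
f'(x) = 3x² - 1
x₀ = 1.3

Newton-Raphson formula: x_{n+1} = x_n - f(x_n)/f'(x_n)

Iteration 1:
  f(1.300000) = -0.103000
  f'(1.300000) = 4.070000
  x_1 = 1.300000 - (-0.103000)/4.070000 = 1.325307
Iteration 2:
  f(1.325307) = 0.002514
  f'(1.325307) = 4.269317
  x_2 = 1.325307 - 0.002514/4.269317 = 1.324718
Iteration 3:
  f(1.324718) = 0.000001
  f'(1.324718) = 4.264636
  x_3 = 1.324718 - 0.000001/4.264636 = 1.324718
Iteration 4:
  f(1.324718) = 0.000000
  f'(1.324718) = 4.264633
  x_4 = 1.324718 - 0.000000/4.264633 = 1.324718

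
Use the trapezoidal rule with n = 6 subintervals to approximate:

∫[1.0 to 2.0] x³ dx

f(x) = x³
a = 1.0, b = 2.0, n = 6
h = (b - a)/n = 0.166667

Trapezoidal rule: (h/2)[f(x₀) + 2f(x₁) + 2f(x₂) + ... + f(xₙ)]

x_0 = 1.0000, f(x_0) = 1.000000, coefficient = 1
x_1 = 1.1667, f(x_1) = 1.587963, coefficient = 2
x_2 = 1.3333, f(x_2) = 2.370370, coefficient = 2
x_3 = 1.5000, f(x_3) = 3.375000, coefficient = 2
x_4 = 1.6667, f(x_4) = 4.629630, coefficient = 2
x_5 = 1.8333, f(x_5) = 6.162037, coefficient = 2
x_6 = 2.0000, f(x_6) = 8.000000, coefficient = 1

I ≈ (0.166667/2) × 45.250000 = 3.770833
Exact value: 3.750000
Error: 0.020833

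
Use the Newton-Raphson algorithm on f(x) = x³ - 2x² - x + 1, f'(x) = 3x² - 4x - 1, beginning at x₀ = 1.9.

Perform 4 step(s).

f(x) = x³ - 2x² - x + 1
f'(x) = 3x² - 4x - 1
x₀ = 1.9

Newton-Raphson formula: x_{n+1} = x_n - f(x_n)/f'(x_n)

Iteration 1:
  f(1.900000) = -1.261000
  f'(1.900000) = 2.230000
  x_1 = 1.900000 - (-1.261000)/2.230000 = 2.465471
Iteration 2:
  f(2.465471) = 1.363915
  f'(2.465471) = 7.373756
  x_2 = 2.465471 - 1.363915/7.373756 = 2.280502
Iteration 3:
  f(2.280502) = 0.178302
  f'(2.280502) = 5.480060
  x_3 = 2.280502 - 0.178302/5.480060 = 2.247966
Iteration 4:
  f(2.247966) = 0.005091
  f'(2.247966) = 5.168185
  x_4 = 2.247966 - 0.005091/5.168185 = 2.246980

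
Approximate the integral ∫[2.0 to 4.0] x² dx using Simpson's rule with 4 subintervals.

f(x) = x²
a = 2.0, b = 4.0, n = 4
h = (b - a)/n = 0.500000

Simpson's rule: (h/3)[f(x₀) + 4f(x₁) + 2f(x₂) + ... + f(xₙ)]

x_0 = 2.0000, f(x_0) = 4.000000, coefficient = 1
x_1 = 2.5000, f(x_1) = 6.250000, coefficient = 4
x_2 = 3.0000, f(x_2) = 9.000000, coefficient = 2
x_3 = 3.5000, f(x_3) = 12.250000, coefficient = 4
x_4 = 4.0000, f(x_4) = 16.000000, coefficient = 1

I ≈ (0.500000/3) × 112.000000 = 18.666667
Exact value: 18.666667
Error: 0.000000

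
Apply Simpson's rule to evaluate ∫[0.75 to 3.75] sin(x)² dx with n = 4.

f(x) = sin(x)²
a = 0.75, b = 3.75, n = 4
h = (b - a)/n = 0.750000

Simpson's rule: (h/3)[f(x₀) + 4f(x₁) + 2f(x₂) + ... + f(xₙ)]

x_0 = 0.7500, f(x_0) = 0.464631, coefficient = 1
x_1 = 1.5000, f(x_1) = 0.994996, coefficient = 4
x_2 = 2.2500, f(x_2) = 0.605398, coefficient = 2
x_3 = 3.0000, f(x_3) = 0.019915, coefficient = 4
x_4 = 3.7500, f(x_4) = 0.326682, coefficient = 1

I ≈ (0.750000/3) × 6.061754 = 1.515438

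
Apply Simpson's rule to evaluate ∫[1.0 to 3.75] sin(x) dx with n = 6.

f(x) = sin(x)
a = 1.0, b = 3.75, n = 6
h = (b - a)/n = 0.458333

Simpson's rule: (h/3)[f(x₀) + 4f(x₁) + 2f(x₂) + ... + f(xₙ)]

x_0 = 1.0000, f(x_0) = 0.841471, coefficient = 1
x_1 = 1.4583, f(x_1) = 0.993683, coefficient = 4
x_2 = 1.9167, f(x_2) = 0.940781, coefficient = 2
x_3 = 2.3750, f(x_3) = 0.693685, coefficient = 4
x_4 = 2.8333, f(x_4) = 0.303400, coefficient = 2
x_5 = 3.2917, f(x_5) = -0.149511, coefficient = 4
x_6 = 3.7500, f(x_6) = -0.571561, coefficient = 1

I ≈ (0.458333/3) × 8.909698 = 1.361204
Exact value: 1.360862
Error: 0.000342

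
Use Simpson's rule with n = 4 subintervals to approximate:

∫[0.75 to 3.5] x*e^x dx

f(x) = x*e^x
a = 0.75, b = 3.5, n = 4
h = (b - a)/n = 0.687500

Simpson's rule: (h/3)[f(x₀) + 4f(x₁) + 2f(x₂) + ... + f(xₙ)]

x_0 = 0.7500, f(x_0) = 1.587750, coefficient = 1
x_1 = 1.4375, f(x_1) = 6.052101, coefficient = 4
x_2 = 2.1250, f(x_2) = 17.792407, coefficient = 2
x_3 = 2.8125, f(x_3) = 46.832330, coefficient = 4
x_4 = 3.5000, f(x_4) = 115.904082, coefficient = 1

I ≈ (0.687500/3) × 364.614369 = 83.557460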